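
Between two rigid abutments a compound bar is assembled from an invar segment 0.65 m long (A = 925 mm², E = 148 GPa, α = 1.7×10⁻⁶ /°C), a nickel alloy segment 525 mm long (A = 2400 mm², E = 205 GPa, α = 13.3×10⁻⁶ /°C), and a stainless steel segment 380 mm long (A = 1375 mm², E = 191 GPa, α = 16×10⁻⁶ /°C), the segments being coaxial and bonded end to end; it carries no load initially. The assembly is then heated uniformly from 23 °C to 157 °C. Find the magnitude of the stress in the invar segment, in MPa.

σ ≈ 283 MPa (compressive)

If the supports were absent, the total length change would be Σ αᵢΔT Lᵢ = 1.7×10⁻⁶×134×650 + 13.3×10⁻⁶×134×525 + 16×10⁻⁶×134×380 = 1.898 mm.
Since the ends are fixed, an axial force P builds up, equal in every segment, with P · Σ Lᵢ/(AᵢEᵢ) = δ_free.
The series flexibility is Σ Lᵢ/(AᵢEᵢ) = 650/(925×148×10³) + 525/(2400×205×10³) + 380/(1375×191×10³) = 7.262×10⁻⁶ mm/N.
Hence P = δ_free / Σ(L/AE) = 1.898/7.262×10⁻⁶ = 261.4 kN (compressive).
σ_{invar} = P / A = 261400 / 925 = 282.6 MPa.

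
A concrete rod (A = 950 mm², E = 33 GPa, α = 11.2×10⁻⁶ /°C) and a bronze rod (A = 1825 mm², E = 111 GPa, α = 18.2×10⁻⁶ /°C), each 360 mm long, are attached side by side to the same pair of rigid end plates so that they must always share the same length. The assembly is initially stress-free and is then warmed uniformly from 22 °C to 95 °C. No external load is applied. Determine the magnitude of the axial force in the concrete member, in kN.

The bronze has the larger α, so on heating it would change length more than the concrete if both were free. The rigid plates force a common final length, so the bronze is put into compression and the concrete into tension, with equal and opposite forces P (no external load).
Compatibility of the two members (thermal + elastic change equal): (α₁ − α₂)ΔT = P·[1/(A₁E₁) + 1/(A₂E₂)].
|α₁ − α₂|·ΔT = 7×10⁻⁶ × 73 = 0.000511.
1/(A₁E₁) + 1/(A₂E₂) = 1/(950×33×10³) + 1/(1825×111×10³) = 3.683×10⁻⁸ N⁻¹.
So P = 0.000511 / 3.683×10⁻⁸ = 13.87 kN.

P ≈ 13.9 kN (tensile in the concrete)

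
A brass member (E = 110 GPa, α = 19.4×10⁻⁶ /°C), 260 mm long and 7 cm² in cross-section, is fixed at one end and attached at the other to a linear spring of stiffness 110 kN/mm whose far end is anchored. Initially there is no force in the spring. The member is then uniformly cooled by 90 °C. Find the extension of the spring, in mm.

δ ≈ 0.331 mm

The unrestrained thermal change is αΔT L = 19.4×10⁻⁶ × 90 × 260 = 0.454 mm.
With a force P in the spring, the elastic change of the member is PL/(AE) and that of the spring is P/k; compatibility requires their sum to equal δ_free.
P [ L/(AE) + 1/k ] = δ_free → P [ 260/(700×110×10³) + 1/(110×10³) ] = 0.454.
P = 0.454 / 1.247×10⁻⁵ = 36410 N.
Spring extension = P/k = 36410/(110×10³) = 0.331 mm.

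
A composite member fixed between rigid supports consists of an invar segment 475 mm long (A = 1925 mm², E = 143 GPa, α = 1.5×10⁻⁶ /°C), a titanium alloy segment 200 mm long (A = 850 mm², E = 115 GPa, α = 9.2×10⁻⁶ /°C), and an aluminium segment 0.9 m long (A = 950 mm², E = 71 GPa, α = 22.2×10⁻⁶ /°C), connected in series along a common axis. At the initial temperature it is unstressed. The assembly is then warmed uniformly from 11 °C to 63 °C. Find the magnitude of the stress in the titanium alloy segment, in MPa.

If the supports were absent, the total length change would be Σ αᵢΔT Lᵢ = 1.5×10⁻⁶×52×475 + 9.2×10⁻⁶×52×200 + 22.2×10⁻⁶×52×900 = 1.172 mm.
Since the ends are fixed, an axial force P builds up, equal in every segment, with P · Σ Lᵢ/(AᵢEᵢ) = δ_free.
Σ Lᵢ/(AᵢEᵢ) = 475/(1925×143×10³) + 200/(850×115×10³) + 900/(950×71×10³) = 1.711×10⁻⁵ mm/N.
Hence P = δ_free / Σ(L/AE) = 1.172/1.711×10⁻⁵ = 68.46 kN (compressive).
σ_{titanium alloy} = P / A = 68460 / 850 = 80.54 MPa.

σ ≈ 80.5 MPa (compressive)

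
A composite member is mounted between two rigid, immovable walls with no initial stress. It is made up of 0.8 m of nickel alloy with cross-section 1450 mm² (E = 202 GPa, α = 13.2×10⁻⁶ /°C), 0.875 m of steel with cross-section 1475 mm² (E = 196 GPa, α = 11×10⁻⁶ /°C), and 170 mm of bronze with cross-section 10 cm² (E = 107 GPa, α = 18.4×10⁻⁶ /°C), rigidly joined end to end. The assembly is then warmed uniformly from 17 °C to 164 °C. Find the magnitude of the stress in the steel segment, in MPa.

σ ≈ 316 MPa (compressive)

With the walls removed the bar would change length by δ_free = Σ αᵢΔT Lᵢ = 13.2×10⁻⁶×147×800 + 11×10⁻⁶×147×875 + 18.4×10⁻⁶×147×170 = 3.427 mm.
The rigid supports impose zero overall length change; the single axial force P common to all segments must satisfy P Σ Lᵢ/(AᵢEᵢ) = δ_free.
Σ Lᵢ/(AᵢEᵢ) = 800/(1450×202×10³) + 875/(1475×196×10³) + 170/(1000×107×10³) = 7.347×10⁻⁶ mm/N.
So P = 3.427 / 7.347×10⁻⁶ = 466.5 kN, compressive.
σ_{steel} = P / A = 466500 / 1475 = 316.2 MPa.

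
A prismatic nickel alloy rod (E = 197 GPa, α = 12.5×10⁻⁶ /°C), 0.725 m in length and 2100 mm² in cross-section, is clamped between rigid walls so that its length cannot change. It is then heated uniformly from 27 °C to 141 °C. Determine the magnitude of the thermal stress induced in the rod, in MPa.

With length fixed, the mechanical strain must cancel the thermal strain αΔT = 12.5×10⁻⁶ × 114 = 1425×10⁻⁶.
σ = EαΔT = 197×10³ × 12.5×10⁻⁶ × 114 = 280.7 MPa (compressive; the rod is trying to expand).

σ ≈ 281 MPa (compressive)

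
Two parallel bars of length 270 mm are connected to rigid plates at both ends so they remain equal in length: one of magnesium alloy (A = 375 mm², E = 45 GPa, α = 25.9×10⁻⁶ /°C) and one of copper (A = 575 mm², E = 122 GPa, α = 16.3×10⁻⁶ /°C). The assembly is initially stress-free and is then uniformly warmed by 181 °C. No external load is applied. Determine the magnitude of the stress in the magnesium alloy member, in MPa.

Both members must finish at the same length. With the larger α, the magnesium alloy tends to over-expand; the plates restrain it, putting the magnesium alloy in compression and the copper in tension. With no external load the two internal forces are equal and opposite, magnitude P.
Setting the final lengths equal and cancelling L: (α₁ − α₂)ΔT = P/(A₁E₁) + P/(A₂E₂).
|α₁ − α₂|·ΔT = 9.6×10⁻⁶ × 181 = 0.001738.
1/(A₁E₁) + 1/(A₂E₂) = 1/(375×45×10³) + 1/(575×122×10³) = 7.351×10⁻⁸ N⁻¹.
So P = 0.001738 / 7.351×10⁻⁸ = 23.64 kN.
σ_{magnesium alloy} = P/A₁ = 23640/375 = 63.03 MPa, compressive.

σ ≈ 63 MPa (compressive)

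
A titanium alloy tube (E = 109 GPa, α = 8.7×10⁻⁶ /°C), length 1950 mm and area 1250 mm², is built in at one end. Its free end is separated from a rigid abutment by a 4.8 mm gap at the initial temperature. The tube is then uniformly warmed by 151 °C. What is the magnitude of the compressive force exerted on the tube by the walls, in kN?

P ≈ 0 kN

If the wall were absent the tube would grow by αΔT L = 8.7×10⁻⁶ × 151 × 1950 = 2.562 mm.
Since δ_free = 2.56 mm is less than the 4.8 mm gap, the tube never touches the wall. No axial force develops.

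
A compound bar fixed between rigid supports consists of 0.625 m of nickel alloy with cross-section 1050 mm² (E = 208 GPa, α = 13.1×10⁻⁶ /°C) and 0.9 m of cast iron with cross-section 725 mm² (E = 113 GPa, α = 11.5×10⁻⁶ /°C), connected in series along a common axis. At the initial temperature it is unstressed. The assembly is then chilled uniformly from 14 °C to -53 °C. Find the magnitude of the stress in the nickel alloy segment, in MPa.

σ ≈ 85.4 MPa (tensile)

Free thermal contraction of the whole bar: Σ αᵢΔT Lᵢ = 13.1×10⁻⁶×67×625 + 11.5×10⁻⁶×67×900 = 1.242 mm.
The walls prevent any net length change, so an axial force P (same in every segment) develops. Compatibility: P · Σ Lᵢ/(AᵢEᵢ) = δ_free.
The series flexibility is Σ Lᵢ/(AᵢEᵢ) = 625/(1050×208×10³) + 900/(725×113×10³) = 1.385×10⁻⁵ mm/N.
P = 1.242 / 1.385×10⁻⁵ = 89690 N = 89.69 kN, tensile.
σ_{nickel alloy} = P / A = 89690 / 1050 = 85.42 MPa.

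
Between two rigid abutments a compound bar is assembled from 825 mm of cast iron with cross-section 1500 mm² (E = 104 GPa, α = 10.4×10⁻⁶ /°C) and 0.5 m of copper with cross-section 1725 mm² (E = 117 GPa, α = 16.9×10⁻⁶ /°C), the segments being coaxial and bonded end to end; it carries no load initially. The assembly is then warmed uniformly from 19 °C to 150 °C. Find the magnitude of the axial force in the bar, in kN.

P ≈ 287 kN (compressive)

Free thermal expansion of the whole bar: Σ αᵢΔT Lᵢ = 10.4×10⁻⁶×131×825 + 16.9×10⁻⁶×131×500 = 2.231 mm.
The rigid supports impose zero overall length change; the single axial force P common to all segments must satisfy P Σ Lᵢ/(AᵢEᵢ) = δ_free.
The series flexibility is Σ Lᵢ/(AᵢEᵢ) = 825/(1500×104×10³) + 500/(1725×117×10³) = 7.766×10⁻⁶ mm/N.
Hence P = δ_free / Σ(L/AE) = 2.231/7.766×10⁻⁶ = 287.3 kN (compressive).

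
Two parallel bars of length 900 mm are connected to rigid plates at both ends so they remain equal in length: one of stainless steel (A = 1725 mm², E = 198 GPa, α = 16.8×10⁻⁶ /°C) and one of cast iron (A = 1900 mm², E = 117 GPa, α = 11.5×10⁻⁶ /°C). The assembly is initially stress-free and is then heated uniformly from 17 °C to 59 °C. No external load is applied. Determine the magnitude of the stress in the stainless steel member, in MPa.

σ ≈ 17.4 MPa (compressive)

Both members must finish at the same length. With the larger α, the stainless steel tends to over-expand; the plates restrain it, putting the stainless steel in compression and the cast iron in tension. With no external load the two internal forces are equal and opposite, magnitude P.
Equating the net (thermal + elastic) strains gives |α₁ − α₂|·ΔT = P·[1/(A₁E₁) + 1/(A₂E₂)].
|α₁ − α₂|·ΔT = 5.3×10⁻⁶ × 42 = 0.0002226.
1/(A₁E₁) + 1/(A₂E₂) = 1/(1725×198×10³) + 1/(1900×117×10³) = 7.426×10⁻⁹ N⁻¹.
P = 0.0002226 / 7.426×10⁻⁹ = 29970 N = 29.97 kN.
σ_{stainless steel} = P/A₁ = 29970/1725 = 17.38 MPa, compressive.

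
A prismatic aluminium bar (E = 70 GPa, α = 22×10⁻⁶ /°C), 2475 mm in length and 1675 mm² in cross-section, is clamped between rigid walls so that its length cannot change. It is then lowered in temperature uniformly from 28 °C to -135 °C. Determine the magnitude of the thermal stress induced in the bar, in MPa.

With length fixed, the mechanical strain must cancel the thermal strain αΔT = 22×10⁻⁶ × 163 = 3586×10⁻⁶.
Hence σ = E·αΔT = 70×10³ × 3586×10⁻⁶ = 251 MPa, tensile.

σ ≈ 251 MPa (tensile)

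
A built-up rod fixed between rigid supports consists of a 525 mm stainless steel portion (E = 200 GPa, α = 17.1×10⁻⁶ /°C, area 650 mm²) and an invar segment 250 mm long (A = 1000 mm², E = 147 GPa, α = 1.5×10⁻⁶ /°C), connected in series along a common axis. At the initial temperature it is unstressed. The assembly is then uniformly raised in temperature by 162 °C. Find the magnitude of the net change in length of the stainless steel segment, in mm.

Free thermal expansion of the whole bar: Σ αᵢΔT Lᵢ = 17.1×10⁻⁶×162×525 + 1.5×10⁻⁶×162×250 = 1.515 mm.
The walls prevent any net length change, so an axial force P (same in every segment) develops. Compatibility: P · Σ Lᵢ/(AᵢEᵢ) = δ_free.
Σ Lᵢ/(AᵢEᵢ) = 525/(650×200×10³) + 250/(1000×147×10³) = 5.739×10⁻⁶ mm/N.
Hence P = δ_free / Σ(L/AE) = 1.515/5.739×10⁻⁶ = 264 kN (compressive).
For the stainless steel segment, free thermal change = 17.1×10⁻⁶×162×525 = 1.454 mm and elastic change from P = 264000×525/(650×200×10³) = 1.066 mm; these oppose, so the net change is 0.388 mm (segment lengthens).

|ΔL| ≈ 0.388 mm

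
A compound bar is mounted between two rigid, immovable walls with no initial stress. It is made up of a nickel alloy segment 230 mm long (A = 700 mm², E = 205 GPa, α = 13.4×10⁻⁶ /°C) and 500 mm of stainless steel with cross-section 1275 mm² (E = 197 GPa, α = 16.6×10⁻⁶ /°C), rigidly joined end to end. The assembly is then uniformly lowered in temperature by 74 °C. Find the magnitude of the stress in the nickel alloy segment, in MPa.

σ ≈ 335 MPa (tensile)

With the walls removed the bar would change length by δ_free = Σ αᵢΔT Lᵢ = 13.4×10⁻⁶×74×230 + 16.6×10⁻⁶×74×500 = 0.8423 mm.
The rigid supports impose zero overall length change; the single axial force P common to all segments must satisfy P Σ Lᵢ/(AᵢEᵢ) = δ_free.
Σ Lᵢ/(AᵢEᵢ) = 230/(700×205×10³) + 500/(1275×197×10³) = 3.593×10⁻⁶ mm/N.
P = 0.8423 / 3.593×10⁻⁶ = 234400 N = 234.4 kN, tensile.
σ_{nickel alloy} = P / A = 234400 / 700 = 334.8 MPa.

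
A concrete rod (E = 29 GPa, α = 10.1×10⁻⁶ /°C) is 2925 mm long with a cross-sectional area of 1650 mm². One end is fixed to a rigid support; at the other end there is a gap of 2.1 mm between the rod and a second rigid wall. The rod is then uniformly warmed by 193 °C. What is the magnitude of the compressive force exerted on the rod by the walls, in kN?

Free thermal elongation = αΔT L = 10.1×10⁻⁶ × 193 × 2925 = 5.702 mm.
The gap closes (δ_free > 2.1 mm) and the wall then resists a further 5.702 − 2.1 = 3.602 mm of expansion.
So σ = E(δ_free − g)/L = 29×10³ × 3.602/2925 = 35.71 MPa.
P = σA = 35.71 × 1650 = 58.92 kN.

P ≈ 58.9 kN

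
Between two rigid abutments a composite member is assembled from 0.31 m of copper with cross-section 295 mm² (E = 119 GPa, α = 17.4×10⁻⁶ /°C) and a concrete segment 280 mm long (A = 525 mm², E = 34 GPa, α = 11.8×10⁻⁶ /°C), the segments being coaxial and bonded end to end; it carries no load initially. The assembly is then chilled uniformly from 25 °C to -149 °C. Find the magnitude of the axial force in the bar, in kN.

P ≈ 61.7 kN (tensile)

With the walls removed the bar would change length by δ_free = Σ αᵢΔT Lᵢ = 17.4×10⁻⁶×174×310 + 11.8×10⁻⁶×174×280 = 1.513 mm.
Since the ends are fixed, an axial force P builds up, equal in every segment, with P · Σ Lᵢ/(AᵢEᵢ) = δ_free.
The series flexibility is Σ Lᵢ/(AᵢEᵢ) = 310/(295×119×10³) + 280/(525×34×10³) = 2.452×10⁻⁵ mm/N.
P = 1.513 / 2.452×10⁻⁵ = 61730 N = 61.73 kN, tensile.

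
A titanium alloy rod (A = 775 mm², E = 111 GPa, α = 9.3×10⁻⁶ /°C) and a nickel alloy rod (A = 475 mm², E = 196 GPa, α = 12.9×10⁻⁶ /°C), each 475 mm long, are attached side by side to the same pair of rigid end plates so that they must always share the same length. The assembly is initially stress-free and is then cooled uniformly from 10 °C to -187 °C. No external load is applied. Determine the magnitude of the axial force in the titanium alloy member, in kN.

Equilibrium of a rigid end plate with no external load gives equal and opposite internal forces ±P in the two members. Since α_{nickel alloy} > α_{titanium alloy}, cooling drives the nickel alloy into tension and the titanium alloy into compression.
Setting the final lengths equal and cancelling L: (α₁ − α₂)ΔT = P/(A₁E₁) + P/(A₂E₂).
|α₁ − α₂|·ΔT = 3.6×10⁻⁶ × 197 = 0.0007092.
1/(A₁E₁) + 1/(A₂E₂) = 1/(775×111×10³) + 1/(475×196×10³) = 2.237×10⁻⁸ N⁻¹.
So P = 0.0007092 / 2.237×10⁻⁸ = 31.71 kN.

P ≈ 31.7 kN (compressive in the titanium alloy)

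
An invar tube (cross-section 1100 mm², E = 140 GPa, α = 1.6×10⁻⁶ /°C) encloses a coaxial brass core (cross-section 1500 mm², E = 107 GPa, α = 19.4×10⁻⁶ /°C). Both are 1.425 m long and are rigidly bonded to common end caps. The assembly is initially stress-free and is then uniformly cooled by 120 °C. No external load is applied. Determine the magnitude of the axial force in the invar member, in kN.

Equilibrium of a rigid end plate with no external load gives equal and opposite internal forces ±P in the two members. Since α_{brass} > α_{invar}, cooling drives the brass into tension and the invar into compression.
Compatibility of the two members (thermal + elastic change equal): (α₁ − α₂)ΔT = P·[1/(A₁E₁) + 1/(A₂E₂)].
|α₁ − α₂|·ΔT = 17.8×10⁻⁶ × 120 = 0.002136.
1/(A₁E₁) + 1/(A₂E₂) = 1/(1100×140×10³) + 1/(1500×107×10³) = 1.272×10⁻⁸ N⁻¹.
So P = 0.002136 / 1.272×10⁻⁸ = 167.9 kN.

P ≈ 168 kN (compressive in the invar)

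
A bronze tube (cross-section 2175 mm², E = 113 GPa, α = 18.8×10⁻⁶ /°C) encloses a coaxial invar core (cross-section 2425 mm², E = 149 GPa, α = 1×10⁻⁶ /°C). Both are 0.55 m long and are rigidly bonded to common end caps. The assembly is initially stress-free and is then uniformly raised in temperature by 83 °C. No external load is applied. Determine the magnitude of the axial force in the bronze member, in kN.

Both members must finish at the same length. With the larger α, the bronze tends to over-expand; the plates restrain it, putting the bronze in compression and the invar in tension. With no external load the two internal forces are equal and opposite, magnitude P.
Setting the final lengths equal and cancelling L: (α₁ − α₂)ΔT = P/(A₁E₁) + P/(A₂E₂).
|α₁ − α₂|·ΔT = 17.8×10⁻⁶ × 83 = 0.001477.
1/(A₁E₁) + 1/(A₂E₂) = 1/(2175×113×10³) + 1/(2425×149×10³) = 6.836×10⁻⁹ N⁻¹.
P = 0.001477 / 6.836×10⁻⁹ = 216100 N = 216.1 kN.

P ≈ 216 kN (compressive in the bronze)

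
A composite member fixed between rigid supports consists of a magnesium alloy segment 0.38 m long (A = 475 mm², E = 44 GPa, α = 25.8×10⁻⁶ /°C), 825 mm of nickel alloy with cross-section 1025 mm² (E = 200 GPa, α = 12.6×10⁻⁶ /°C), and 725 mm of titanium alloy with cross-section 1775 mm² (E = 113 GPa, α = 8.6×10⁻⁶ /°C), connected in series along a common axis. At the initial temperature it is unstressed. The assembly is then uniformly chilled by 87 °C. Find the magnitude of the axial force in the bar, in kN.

With the walls removed the bar would change length by δ_free = Σ αᵢΔT Lᵢ = 25.8×10⁻⁶×87×380 + 12.6×10⁻⁶×87×825 + 8.6×10⁻⁶×87×725 = 2.3 mm.
Since the ends are fixed, an axial force P builds up, equal in every segment, with P · Σ Lᵢ/(AᵢEᵢ) = δ_free.
The series flexibility is Σ Lᵢ/(AᵢEᵢ) = 380/(475×44×10³) + 825/(1025×200×10³) + 725/(1775×113×10³) = 2.582×10⁻⁵ mm/N.
P = 2.3 / 2.582×10⁻⁵ = 89070 N = 89.07 kN, tensile.

P ≈ 89.1 kN (tensile)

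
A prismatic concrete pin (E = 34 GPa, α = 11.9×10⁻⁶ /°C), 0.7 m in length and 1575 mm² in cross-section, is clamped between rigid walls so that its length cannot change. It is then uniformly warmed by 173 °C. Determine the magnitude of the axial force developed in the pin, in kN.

P ≈ 110 kN (compressive)

With zero net strain, σ = E·αΔT = 34 GPa × 11.9×10⁻⁶ × 173 = 70 MPa.
P = AEαΔT = 1575 × 34×10³ × 11.9×10⁻⁶ × 173 = 110.2 kN (compressive).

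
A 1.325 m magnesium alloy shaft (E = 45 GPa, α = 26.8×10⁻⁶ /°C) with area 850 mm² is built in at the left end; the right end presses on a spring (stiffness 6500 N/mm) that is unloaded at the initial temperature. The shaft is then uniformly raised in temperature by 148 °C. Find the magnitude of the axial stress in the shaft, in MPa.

If the spring were absent the shaft would lengthen by αΔT L = 26.8×10⁻⁶ × 148 × 1325 = 5.255 mm.
With a force P in the spring, the elastic change of the shaft is PL/(AE) and that of the spring is P/k; compatibility requires their sum to equal δ_free.
P [ L/(AE) + 1/k ] = δ_free → P [ 1325/(850×45×10³) + 1/(6500) ] = 5.255.
P = 5.255 / 0.0001885 = 27880 N.
σ = P/A = 27880/850 = 32.8 MPa.

σ ≈ 32.8 MPa (compressive)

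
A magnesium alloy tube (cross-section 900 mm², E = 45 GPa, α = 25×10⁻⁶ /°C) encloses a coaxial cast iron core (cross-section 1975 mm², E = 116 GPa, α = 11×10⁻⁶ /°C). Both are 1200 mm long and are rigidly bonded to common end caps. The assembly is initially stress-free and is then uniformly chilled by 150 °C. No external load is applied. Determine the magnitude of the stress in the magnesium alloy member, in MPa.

σ ≈ 80.3 MPa (tensile)

The magnesium alloy has the larger α, so on cooling it would change length more than the cast iron if both were free. The rigid plates force a common final length, so the magnesium alloy is put into tension and the cast iron into compression, with equal and opposite forces P (no external load).
Equating the net (thermal + elastic) strains gives |α₁ − α₂|·ΔT = P·[1/(A₁E₁) + 1/(A₂E₂)].
|α₁ − α₂|·ΔT = 14×10⁻⁶ × 150 = 0.0021.
1/(A₁E₁) + 1/(A₂E₂) = 1/(900×45×10³) + 1/(1975×116×10³) = 2.906×10⁻⁸ N⁻¹.
P = 0.0021 / 2.906×10⁻⁸ = 72270 N = 72.27 kN.
σ_{magnesium alloy} = P/A₁ = 72270/900 = 80.3 MPa, tensile.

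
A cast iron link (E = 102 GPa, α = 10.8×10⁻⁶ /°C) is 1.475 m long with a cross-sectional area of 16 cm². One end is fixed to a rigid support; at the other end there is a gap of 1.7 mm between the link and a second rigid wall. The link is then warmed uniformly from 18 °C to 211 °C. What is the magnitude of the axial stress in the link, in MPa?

σ ≈ 95 MPa (compressive)

Unrestrained expansion: δ_free = αΔT L = 10.8×10⁻⁶ × 193 × 1475 = 3.074 mm.
After closing the 1.7 mm clearance, 3.074 − 1.7 = 1.374 mm of expansion remains to be suppressed by the wall.
So σ = E(δ_free − g)/L = 102×10³ × 1.374/1475 = 95.05 MPa.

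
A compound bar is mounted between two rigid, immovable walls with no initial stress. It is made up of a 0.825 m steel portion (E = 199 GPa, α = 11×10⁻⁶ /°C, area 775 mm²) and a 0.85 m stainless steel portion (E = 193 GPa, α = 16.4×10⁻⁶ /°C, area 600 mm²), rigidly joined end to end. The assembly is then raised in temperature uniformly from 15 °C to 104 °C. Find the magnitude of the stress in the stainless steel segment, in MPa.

Free thermal expansion of the whole bar: Σ αᵢΔT Lᵢ = 11×10⁻⁶×89×825 + 16.4×10⁻⁶×89×850 = 2.048 mm.
Since the ends are fixed, an axial force P builds up, equal in every segment, with P · Σ Lᵢ/(AᵢEᵢ) = δ_free.
Σ Lᵢ/(AᵢEᵢ) = 825/(775×199×10³) + 850/(600×193×10³) = 1.269×10⁻⁵ mm/N.
Hence P = δ_free / Σ(L/AE) = 2.048/1.269×10⁻⁵ = 161.4 kN (compressive).
σ_{stainless steel} = P / A = 161400 / 600 = 269 MPa.

σ ≈ 269 MPa (compressive)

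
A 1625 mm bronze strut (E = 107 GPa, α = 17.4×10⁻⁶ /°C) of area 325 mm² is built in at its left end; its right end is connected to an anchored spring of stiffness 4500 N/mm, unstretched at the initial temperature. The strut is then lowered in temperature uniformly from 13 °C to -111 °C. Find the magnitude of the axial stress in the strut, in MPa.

The unrestrained thermal change is αΔT L = 17.4×10⁻⁶ × 124 × 1625 = 3.506 mm.
With a force P in the spring, the elastic change of the strut is PL/(AE) and that of the spring is P/k; compatibility requires their sum to equal δ_free.
So P = δ_free / [L/(AE) + 1/k] = 3.506 / [ 1625/(325×107×10³) + 1/(4500) ].
P = 3.506 / 0.000269 = 13040 N.
σ = P/A = 13040/325 = 40.11 MPa.

σ ≈ 40.1 MPa (tensile)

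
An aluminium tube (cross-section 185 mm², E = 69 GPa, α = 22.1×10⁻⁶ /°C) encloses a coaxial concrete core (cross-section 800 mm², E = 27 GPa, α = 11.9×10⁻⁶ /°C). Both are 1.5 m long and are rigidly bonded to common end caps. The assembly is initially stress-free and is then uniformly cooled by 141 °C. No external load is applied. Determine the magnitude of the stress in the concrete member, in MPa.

Both members must finish at the same length. With the larger α, the aluminium tends to over-contract; the plates restrain it, putting the aluminium in tension and the concrete in compression. With no external load the two internal forces are equal and opposite, magnitude P.
Equating the net (thermal + elastic) strains gives |α₁ − α₂|·ΔT = P·[1/(A₁E₁) + 1/(A₂E₂)].
|α₁ − α₂|·ΔT = 10.2×10⁻⁶ × 141 = 0.001438.
1/(A₁E₁) + 1/(A₂E₂) = 1/(185×69×10³) + 1/(800×27×10³) = 1.246×10⁻⁷ N⁻¹.
P = 0.001438 / 1.246×10⁻⁷ = 11540 N = 11.54 kN.
σ_{concrete} = P/A₂ = 11540/800 = 14.42 MPa, compressive.

σ ≈ 14.4 MPa (compressive)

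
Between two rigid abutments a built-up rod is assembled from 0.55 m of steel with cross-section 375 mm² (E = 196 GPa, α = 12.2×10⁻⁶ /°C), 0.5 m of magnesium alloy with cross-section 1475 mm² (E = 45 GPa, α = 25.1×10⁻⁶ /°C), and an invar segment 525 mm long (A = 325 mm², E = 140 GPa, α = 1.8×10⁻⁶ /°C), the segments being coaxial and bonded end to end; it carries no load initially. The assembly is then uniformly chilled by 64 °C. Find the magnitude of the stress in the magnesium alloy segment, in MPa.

Free thermal contraction of the whole bar: Σ αᵢΔT Lᵢ = 12.2×10⁻⁶×64×550 + 25.1×10⁻⁶×64×500 + 1.8×10⁻⁶×64×525 = 1.293 mm.
The rigid supports impose zero overall length change; the single axial force P common to all segments must satisfy P Σ Lᵢ/(AᵢEᵢ) = δ_free.
Σ Lᵢ/(AᵢEᵢ) = 550/(375×196×10³) + 500/(1475×45×10³) + 525/(325×140×10³) = 2.655×10⁻⁵ mm/N.
P = 1.293 / 2.655×10⁻⁵ = 48700 N = 48.7 kN, tensile.
σ_{magnesium alloy} = P / A = 48700 / 1475 = 33.01 MPa.

σ ≈ 33 MPa (tensile)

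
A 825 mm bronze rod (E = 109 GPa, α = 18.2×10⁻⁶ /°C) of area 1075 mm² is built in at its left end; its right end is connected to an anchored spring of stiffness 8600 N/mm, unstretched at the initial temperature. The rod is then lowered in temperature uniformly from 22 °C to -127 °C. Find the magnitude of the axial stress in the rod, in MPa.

σ ≈ 16.9 MPa (tensile)

Free thermal contraction: δ_free = αΔT L = 18.2×10⁻⁶ × 149 × 825 = 2.237 mm.
With a force P in the spring, the elastic change of the rod is PL/(AE) and that of the spring is P/k; compatibility requires their sum to equal δ_free.
P [ L/(AE) + 1/k ] = δ_free → P [ 825/(1075×109×10³) + 1/(8600) ] = 2.237.
P = 2.237 / 0.0001233 = 18140 N.
σ = P/A = 18140/1075 = 16.88 MPa.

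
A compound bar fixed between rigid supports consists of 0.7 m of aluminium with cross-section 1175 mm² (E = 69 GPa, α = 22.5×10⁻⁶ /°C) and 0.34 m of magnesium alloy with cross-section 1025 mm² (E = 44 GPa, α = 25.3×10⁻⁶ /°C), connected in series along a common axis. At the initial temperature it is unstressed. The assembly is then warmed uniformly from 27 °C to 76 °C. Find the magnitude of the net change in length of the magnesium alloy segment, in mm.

|ΔL| ≈ 0.135 mm

Free thermal expansion of the whole bar: Σ αᵢΔT Lᵢ = 22.5×10⁻⁶×49×700 + 25.3×10⁻⁶×49×340 = 1.193 mm.
The rigid supports impose zero overall length change; the single axial force P common to all segments must satisfy P Σ Lᵢ/(AᵢEᵢ) = δ_free.
Σ Lᵢ/(AᵢEᵢ) = 700/(1175×69×10³) + 340/(1025×44×10³) = 1.617×10⁻⁵ mm/N.
So P = 1.193 / 1.617×10⁻⁵ = 73.78 kN, compressive.
For the magnesium alloy segment, free thermal change = 25.3×10⁻⁶×49×340 = 0.4215 mm and elastic change from P = 73780×340/(1025×44×10³) = 0.5562 mm; these oppose, so the net change is 0.135 mm (segment shortens).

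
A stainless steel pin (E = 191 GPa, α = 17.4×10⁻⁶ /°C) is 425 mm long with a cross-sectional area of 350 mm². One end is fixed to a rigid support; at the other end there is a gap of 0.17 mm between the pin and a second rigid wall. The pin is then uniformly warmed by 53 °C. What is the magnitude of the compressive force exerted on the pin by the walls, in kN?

Free thermal elongation = αΔT L = 17.4×10⁻⁶ × 53 × 425 = 0.3919 mm.
The gap closes (δ_free > 0.17 mm) and the wall then resists a further 0.3919 − 0.17 = 0.2219 mm of expansion.
Compatibility: PL/(AE) = 0.2219 mm, so σ = P/A = E × (0.2219/425) = 99.74 MPa.
Force on the wall = σA = 99.74 × 350 mm² = 34.91 kN.

P ≈ 34.9 kN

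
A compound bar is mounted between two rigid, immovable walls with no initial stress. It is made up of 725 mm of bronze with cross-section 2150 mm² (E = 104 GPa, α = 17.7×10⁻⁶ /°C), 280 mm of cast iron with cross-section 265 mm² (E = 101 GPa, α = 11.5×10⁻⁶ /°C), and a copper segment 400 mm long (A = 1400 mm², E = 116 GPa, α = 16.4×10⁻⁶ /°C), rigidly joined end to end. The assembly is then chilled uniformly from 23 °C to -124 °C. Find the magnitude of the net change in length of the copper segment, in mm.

Free thermal contraction of the whole bar: Σ αᵢΔT Lᵢ = 17.7×10⁻⁶×147×725 + 11.5×10⁻⁶×147×280 + 16.4×10⁻⁶×147×400 = 3.324 mm.
The walls prevent any net length change, so an axial force P (same in every segment) develops. Compatibility: P · Σ Lᵢ/(AᵢEᵢ) = δ_free.
Σ Lᵢ/(AᵢEᵢ) = 725/(2150×104×10³) + 280/(265×101×10³) + 400/(1400×116×10³) = 1.617×10⁻⁵ mm/N.
P = 3.324 / 1.617×10⁻⁵ = 205600 N = 205.6 kN, tensile.
For the copper segment, free thermal change = 16.4×10⁻⁶×147×400 = 0.9643 mm and elastic change from P = 205600×400/(1400×116×10³) = 0.5064 mm; these oppose, so the net change is 0.458 mm (segment shortens).

|ΔL| ≈ 0.458 mm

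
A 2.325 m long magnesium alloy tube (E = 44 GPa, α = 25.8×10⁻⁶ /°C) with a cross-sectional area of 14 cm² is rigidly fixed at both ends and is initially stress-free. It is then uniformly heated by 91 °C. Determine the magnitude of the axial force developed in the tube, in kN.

The ends cannot move, so σ = EαΔT = 44×10³ × 25.8×10⁻⁶ × 91 = 103.3 MPa.
Then P = σA = 103.3 × 1400 mm² = 144.6 kN, compressive.

P ≈ 145 kN (compressive)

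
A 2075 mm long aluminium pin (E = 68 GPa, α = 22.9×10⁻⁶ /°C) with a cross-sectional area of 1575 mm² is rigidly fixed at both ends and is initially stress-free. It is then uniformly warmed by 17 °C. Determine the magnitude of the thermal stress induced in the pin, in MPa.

Because both ends are immovable the net strain is zero, and the suppressed thermal strain is αΔT = 22.9×10⁻⁶ × 17 = 389.3×10⁻⁶.
σ = EαΔT = 68×10³ × 22.9×10⁻⁶ × 17 = 26.47 MPa (compressive; the pin is trying to expand).

σ ≈ 26.5 MPa (compressive)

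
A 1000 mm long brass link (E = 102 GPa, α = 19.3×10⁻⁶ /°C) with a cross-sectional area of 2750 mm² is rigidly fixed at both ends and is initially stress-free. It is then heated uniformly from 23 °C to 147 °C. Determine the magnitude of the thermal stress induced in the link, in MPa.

With length fixed, the mechanical strain must cancel the thermal strain αΔT = 19.3×10⁻⁶ × 124 = 2393.2×10⁻⁶.
σ = EαΔT = 102×10³ × 19.3×10⁻⁶ × 124 = 244.1 MPa (compressive; the link is trying to expand).

σ ≈ 244 MPa (compressive)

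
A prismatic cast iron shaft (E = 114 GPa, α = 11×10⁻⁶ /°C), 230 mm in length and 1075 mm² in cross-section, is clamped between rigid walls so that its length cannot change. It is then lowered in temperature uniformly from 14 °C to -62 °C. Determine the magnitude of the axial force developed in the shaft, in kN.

Full restraint means ε = 0, so the stress is σ = EαΔT = 114×10³ × 11×10⁻⁶ × 76 = 95.3 MPa.
Then P = σA = 95.3 × 1075 mm² = 102.5 kN, tensile.

P ≈ 102 kN (tensile)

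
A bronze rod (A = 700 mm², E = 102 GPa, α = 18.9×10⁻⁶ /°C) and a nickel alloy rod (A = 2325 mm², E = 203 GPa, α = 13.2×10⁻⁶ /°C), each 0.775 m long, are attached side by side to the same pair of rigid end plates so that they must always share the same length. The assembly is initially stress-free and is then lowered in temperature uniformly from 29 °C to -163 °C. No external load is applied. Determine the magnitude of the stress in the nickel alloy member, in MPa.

σ ≈ 29.2 MPa (compressive)

The bronze has the larger α, so on cooling it would change length more than the nickel alloy if both were free. The rigid plates force a common final length, so the bronze is put into tension and the nickel alloy into compression, with equal and opposite forces P (no external load).
Compatibility of the two members (thermal + elastic change equal): (α₁ − α₂)ΔT = P·[1/(A₁E₁) + 1/(A₂E₂)].
|α₁ − α₂|·ΔT = 5.7×10⁻⁶ × 192 = 0.001094.
1/(A₁E₁) + 1/(A₂E₂) = 1/(700×102×10³) + 1/(2325×203×10³) = 1.612×10⁻⁸ N⁻¹.
So P = 0.001094 / 1.612×10⁻⁸ = 67.87 kN.
σ_{nickel alloy} = P/A₂ = 67870/2325 = 29.19 MPa, compressive.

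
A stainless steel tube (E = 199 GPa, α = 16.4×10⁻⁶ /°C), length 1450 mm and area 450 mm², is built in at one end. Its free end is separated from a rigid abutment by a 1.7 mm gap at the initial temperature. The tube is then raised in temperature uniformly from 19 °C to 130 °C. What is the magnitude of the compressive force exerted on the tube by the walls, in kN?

P ≈ 58 kN

If the wall were absent the tube would grow by αΔT L = 16.4×10⁻⁶ × 111 × 1450 = 2.64 mm.
The gap closes (δ_free > 1.7 mm) and the wall then resists a further 2.64 − 1.7 = 0.9396 mm of expansion.
That suppressed elongation corresponds to σ = E·Δ/L = 199×10³ × 0.9396/1450 = 128.9 MPa.
Force on the wall = σA = 128.9 × 450 mm² = 58.03 kN.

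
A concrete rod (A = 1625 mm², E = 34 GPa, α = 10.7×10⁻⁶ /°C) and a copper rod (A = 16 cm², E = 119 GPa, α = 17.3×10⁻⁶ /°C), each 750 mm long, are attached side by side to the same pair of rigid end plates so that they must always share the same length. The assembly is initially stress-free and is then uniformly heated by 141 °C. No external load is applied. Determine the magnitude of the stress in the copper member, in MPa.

σ ≈ 24.9 MPa (compressive)

The copper has the larger α, so on heating it would change length more than the concrete if both were free. The rigid plates force a common final length, so the copper is put into compression and the concrete into tension, with equal and opposite forces P (no external load).
Setting the final lengths equal and cancelling L: (α₁ − α₂)ΔT = P/(A₁E₁) + P/(A₂E₂).
|α₁ − α₂|·ΔT = 6.6×10⁻⁶ × 141 = 0.0009306.
1/(A₁E₁) + 1/(A₂E₂) = 1/(1625×34×10³) + 1/(1600×119×10³) = 2.335×10⁻⁸ N⁻¹.
P = 0.0009306 / 2.335×10⁻⁸ = 39850 N = 39.85 kN.
σ_{copper} = P/A₂ = 39850/1600 = 24.91 MPa, compressive.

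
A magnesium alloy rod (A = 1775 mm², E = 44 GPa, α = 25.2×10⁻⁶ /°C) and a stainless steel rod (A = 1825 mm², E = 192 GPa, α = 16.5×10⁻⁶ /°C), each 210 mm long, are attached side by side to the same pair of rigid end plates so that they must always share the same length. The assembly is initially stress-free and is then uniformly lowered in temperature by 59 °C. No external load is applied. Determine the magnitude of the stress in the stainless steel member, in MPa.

Both members must finish at the same length. With the larger α, the magnesium alloy tends to over-contract; the plates restrain it, putting the magnesium alloy in tension and the stainless steel in compression. With no external load the two internal forces are equal and opposite, magnitude P.
Equating the net (thermal + elastic) strains gives |α₁ − α₂|·ΔT = P·[1/(A₁E₁) + 1/(A₂E₂)].
|α₁ − α₂|·ΔT = 8.7×10⁻⁶ × 59 = 0.0005133.
1/(A₁E₁) + 1/(A₂E₂) = 1/(1775×44×10³) + 1/(1825×192×10³) = 1.566×10⁻⁸ N⁻¹.
P = 0.0005133 / 1.566×10⁻⁸ = 32780 N = 32.78 kN.
σ_{stainless steel} = P/A₂ = 32780/1825 = 17.96 MPa, compressive.

σ ≈ 18 MPa (compressive)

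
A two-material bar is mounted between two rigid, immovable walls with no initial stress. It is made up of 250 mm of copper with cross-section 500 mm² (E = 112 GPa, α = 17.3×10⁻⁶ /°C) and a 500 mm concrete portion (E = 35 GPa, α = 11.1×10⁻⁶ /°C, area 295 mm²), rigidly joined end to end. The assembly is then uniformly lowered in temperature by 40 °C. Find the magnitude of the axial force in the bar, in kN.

P ≈ 7.47 kN (tensile)

With the walls removed the bar would change length by δ_free = Σ αᵢΔT Lᵢ = 17.3×10⁻⁶×40×250 + 11.1×10⁻⁶×40×500 = 0.395 mm.
Since the ends are fixed, an axial force P builds up, equal in every segment, with P · Σ Lᵢ/(AᵢEᵢ) = δ_free.
The series flexibility is Σ Lᵢ/(AᵢEᵢ) = 250/(500×112×10³) + 500/(295×35×10³) = 5.289×10⁻⁵ mm/N.
P = 0.395 / 5.289×10⁻⁵ = 7468 N = 7.468 kN, tensile.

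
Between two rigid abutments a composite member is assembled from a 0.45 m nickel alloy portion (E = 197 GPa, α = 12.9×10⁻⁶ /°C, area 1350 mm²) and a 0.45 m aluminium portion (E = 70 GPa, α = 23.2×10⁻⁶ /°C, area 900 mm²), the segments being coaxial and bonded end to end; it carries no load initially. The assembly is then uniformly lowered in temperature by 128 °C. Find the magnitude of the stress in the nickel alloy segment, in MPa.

With the walls removed the bar would change length by δ_free = Σ αᵢΔT Lᵢ = 12.9×10⁻⁶×128×450 + 23.2×10⁻⁶×128×450 = 2.079 mm.
The walls prevent any net length change, so an axial force P (same in every segment) develops. Compatibility: P · Σ Lᵢ/(AᵢEᵢ) = δ_free.
Σ Lᵢ/(AᵢEᵢ) = 450/(1350×197×10³) + 450/(900×70×10³) = 8.835×10⁻⁶ mm/N.
Hence P = δ_free / Σ(L/AE) = 2.079/8.835×10⁻⁶ = 235.4 kN (tensile).
σ_{nickel alloy} = P / A = 235400 / 1350 = 174.3 MPa.

σ ≈ 174 MPa (tensile)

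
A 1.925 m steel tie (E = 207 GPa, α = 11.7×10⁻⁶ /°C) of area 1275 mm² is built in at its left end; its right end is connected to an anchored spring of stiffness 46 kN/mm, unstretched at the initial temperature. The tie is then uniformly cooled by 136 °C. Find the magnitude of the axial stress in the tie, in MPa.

σ ≈ 82.7 MPa (tensile)

Free thermal contraction: δ_free = αΔT L = 11.7×10⁻⁶ × 136 × 1925 = 3.063 mm.
Let P be the tensile force in the spring. The tie extends elastically by PL/(AE) and the spring stretches by P/k; together these equal δ_free.
So P = δ_free / [L/(AE) + 1/k] = 3.063 / [ 1925/(1275×207×10³) + 1/(46×10³) ].
P = 3.063 / 2.903×10⁻⁵ = 105500 N.
σ = P/A = 105500/1275 = 82.75 MPa.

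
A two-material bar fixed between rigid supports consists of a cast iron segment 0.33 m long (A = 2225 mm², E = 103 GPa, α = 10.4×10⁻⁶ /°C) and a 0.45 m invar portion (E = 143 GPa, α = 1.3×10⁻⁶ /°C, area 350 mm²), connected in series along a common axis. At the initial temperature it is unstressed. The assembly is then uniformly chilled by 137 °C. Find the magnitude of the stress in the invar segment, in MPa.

Free thermal contraction of the whole bar: Σ αᵢΔT Lᵢ = 10.4×10⁻⁶×137×330 + 1.3×10⁻⁶×137×450 = 0.5503 mm.
The walls prevent any net length change, so an axial force P (same in every segment) develops. Compatibility: P · Σ Lᵢ/(AᵢEᵢ) = δ_free.
Σ Lᵢ/(AᵢEᵢ) = 330/(2225×103×10³) + 450/(350×143×10³) = 1.043×10⁻⁵ mm/N.
So P = 0.5503 / 1.043×10⁻⁵ = 52.76 kN, tensile.
σ_{invar} = P / A = 52760 / 350 = 150.7 MPa.

σ ≈ 151 MPa (tensile)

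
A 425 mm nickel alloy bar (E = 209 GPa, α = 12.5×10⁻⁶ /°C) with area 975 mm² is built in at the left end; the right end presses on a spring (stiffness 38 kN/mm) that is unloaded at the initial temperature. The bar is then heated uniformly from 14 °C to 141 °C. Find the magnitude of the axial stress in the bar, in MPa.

Free thermal expansion: δ_free = αΔT L = 12.5×10⁻⁶ × 127 × 425 = 0.6747 mm.
With a force P in the spring, the elastic change of the bar is PL/(AE) and that of the spring is P/k; compatibility requires their sum to equal δ_free.
So P = δ_free / [L/(AE) + 1/k] = 0.6747 / [ 425/(975×209×10³) + 1/(38×10³) ].
P = 0.6747 / 2.84×10⁻⁵ = 23760 N.
σ = P/A = 23760/975 = 24.36 MPa.

σ ≈ 24.4 MPa (compressive)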